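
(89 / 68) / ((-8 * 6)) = -89 / 3264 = -0.03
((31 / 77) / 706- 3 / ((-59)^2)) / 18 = -55175 / 3406214196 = -0.00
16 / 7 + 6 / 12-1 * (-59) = 61.79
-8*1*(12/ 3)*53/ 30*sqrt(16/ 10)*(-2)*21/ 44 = 5936*sqrt(10)/ 275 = 68.26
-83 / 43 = -1.93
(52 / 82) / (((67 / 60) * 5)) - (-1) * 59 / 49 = 1.32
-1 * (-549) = 549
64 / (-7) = -64 / 7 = -9.14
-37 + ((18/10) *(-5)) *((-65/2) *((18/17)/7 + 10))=348937/119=2932.24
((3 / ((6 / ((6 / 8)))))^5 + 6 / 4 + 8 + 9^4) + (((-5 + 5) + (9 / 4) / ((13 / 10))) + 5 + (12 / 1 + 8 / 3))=8424137989 / 1277952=6591.90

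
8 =8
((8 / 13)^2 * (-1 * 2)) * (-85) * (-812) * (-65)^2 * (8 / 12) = -441728000 / 3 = -147242666.67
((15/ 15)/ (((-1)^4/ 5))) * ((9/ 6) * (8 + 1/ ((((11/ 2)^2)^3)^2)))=188305702633980/ 3138428376721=60.00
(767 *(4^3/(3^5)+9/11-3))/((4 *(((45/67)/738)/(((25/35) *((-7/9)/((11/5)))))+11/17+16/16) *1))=-459188465060/2051466021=-223.83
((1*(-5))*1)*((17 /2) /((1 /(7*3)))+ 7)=-1855 /2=-927.50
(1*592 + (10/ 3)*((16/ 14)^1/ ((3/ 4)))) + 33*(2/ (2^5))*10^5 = 13031366/ 63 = 206847.08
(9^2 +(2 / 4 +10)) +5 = 193 / 2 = 96.50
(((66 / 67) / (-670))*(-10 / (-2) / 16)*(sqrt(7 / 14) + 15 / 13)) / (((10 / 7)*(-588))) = 11*sqrt(2) / 40221440 + 33 / 52287872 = 0.00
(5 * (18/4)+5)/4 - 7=-1/8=-0.12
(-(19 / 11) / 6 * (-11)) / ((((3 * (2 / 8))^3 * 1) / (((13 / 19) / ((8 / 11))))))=572 / 81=7.06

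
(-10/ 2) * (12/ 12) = -5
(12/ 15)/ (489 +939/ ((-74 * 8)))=0.00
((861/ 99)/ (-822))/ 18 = -287/ 488268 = -0.00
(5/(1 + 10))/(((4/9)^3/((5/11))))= 18225/7744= 2.35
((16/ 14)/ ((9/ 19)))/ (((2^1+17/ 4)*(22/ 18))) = 0.32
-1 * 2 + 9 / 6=-0.50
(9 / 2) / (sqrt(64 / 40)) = 9* sqrt(10) / 8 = 3.56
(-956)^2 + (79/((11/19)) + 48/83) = 834548679/913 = 914073.03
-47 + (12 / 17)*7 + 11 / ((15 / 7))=-36.93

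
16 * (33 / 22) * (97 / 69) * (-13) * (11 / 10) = -482.47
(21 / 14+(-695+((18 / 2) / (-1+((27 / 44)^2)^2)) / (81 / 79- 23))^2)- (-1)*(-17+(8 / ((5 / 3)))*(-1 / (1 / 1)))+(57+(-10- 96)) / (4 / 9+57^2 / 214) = 14145995558318806483423468711 / 29327945363723894355650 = 482338.44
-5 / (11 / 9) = -45 / 11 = -4.09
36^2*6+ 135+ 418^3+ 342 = 73042885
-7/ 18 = -0.39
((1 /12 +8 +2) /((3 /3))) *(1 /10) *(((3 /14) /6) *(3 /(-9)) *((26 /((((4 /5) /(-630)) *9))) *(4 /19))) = 7865 /1368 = 5.75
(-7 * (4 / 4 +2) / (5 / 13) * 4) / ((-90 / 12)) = 728 / 25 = 29.12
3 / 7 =0.43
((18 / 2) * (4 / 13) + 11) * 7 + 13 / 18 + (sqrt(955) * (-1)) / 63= 22723 / 234 - sqrt(955) / 63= 96.62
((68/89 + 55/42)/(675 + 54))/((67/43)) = 0.00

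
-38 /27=-1.41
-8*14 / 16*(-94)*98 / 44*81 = 1305801 / 11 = 118709.18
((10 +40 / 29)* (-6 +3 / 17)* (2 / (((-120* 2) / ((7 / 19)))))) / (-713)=-7623 / 26714684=-0.00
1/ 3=0.33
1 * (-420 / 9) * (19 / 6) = -147.78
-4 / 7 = -0.57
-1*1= -1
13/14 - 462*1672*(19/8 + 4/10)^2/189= -22030667/700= -31472.38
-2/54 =-1/27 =-0.04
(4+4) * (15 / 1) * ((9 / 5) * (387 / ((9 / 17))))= 157896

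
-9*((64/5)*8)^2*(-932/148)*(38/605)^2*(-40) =-6350318862336/67714625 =-93780.61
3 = 3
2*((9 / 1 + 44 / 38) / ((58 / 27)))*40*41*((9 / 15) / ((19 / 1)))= 5127624 / 10469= 489.79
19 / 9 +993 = 8956 / 9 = 995.11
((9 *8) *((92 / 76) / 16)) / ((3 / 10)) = 345 / 19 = 18.16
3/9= 1/3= 0.33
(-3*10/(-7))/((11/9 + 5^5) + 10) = 135/98791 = 0.00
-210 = -210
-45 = -45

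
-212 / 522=-106 / 261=-0.41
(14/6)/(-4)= -7/12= -0.58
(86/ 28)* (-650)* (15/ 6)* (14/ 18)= -69875/ 18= -3881.94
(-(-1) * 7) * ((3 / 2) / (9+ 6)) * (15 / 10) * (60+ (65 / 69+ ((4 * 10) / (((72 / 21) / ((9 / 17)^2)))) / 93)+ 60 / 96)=426503693 / 6593824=64.68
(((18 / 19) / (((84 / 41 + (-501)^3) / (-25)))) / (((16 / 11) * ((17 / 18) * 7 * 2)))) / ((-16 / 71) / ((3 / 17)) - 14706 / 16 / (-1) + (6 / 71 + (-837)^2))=5894775 / 422253079359875529577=0.00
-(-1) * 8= 8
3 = 3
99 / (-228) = -0.43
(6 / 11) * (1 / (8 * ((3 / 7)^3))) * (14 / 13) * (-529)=-1270129 / 2574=-493.45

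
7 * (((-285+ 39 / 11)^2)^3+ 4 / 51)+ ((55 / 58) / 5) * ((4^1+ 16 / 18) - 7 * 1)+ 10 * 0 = 54704515560158882110049087 / 15720832314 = 3479746775966971.37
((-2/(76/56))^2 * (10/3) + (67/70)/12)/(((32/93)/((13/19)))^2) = 1081345269849/37365637120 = 28.94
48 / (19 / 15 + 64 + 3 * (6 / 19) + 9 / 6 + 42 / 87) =793440 / 1127293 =0.70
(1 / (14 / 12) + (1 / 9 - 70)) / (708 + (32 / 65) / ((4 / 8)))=-282685 / 2903292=-0.10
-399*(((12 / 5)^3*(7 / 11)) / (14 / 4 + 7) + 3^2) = -3925.29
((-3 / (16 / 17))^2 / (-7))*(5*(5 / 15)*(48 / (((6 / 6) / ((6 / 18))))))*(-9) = 39015 / 112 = 348.35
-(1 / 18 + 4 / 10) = -41 / 90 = -0.46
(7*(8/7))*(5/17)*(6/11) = 240/187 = 1.28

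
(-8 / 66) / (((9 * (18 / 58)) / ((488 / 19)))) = -56608 / 50787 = -1.11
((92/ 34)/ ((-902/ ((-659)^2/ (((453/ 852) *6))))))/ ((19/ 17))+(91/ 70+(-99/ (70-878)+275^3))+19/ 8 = 163068563207168527/ 7841149140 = 20796513.41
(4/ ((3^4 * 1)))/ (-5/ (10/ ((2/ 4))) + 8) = 16/ 2511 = 0.01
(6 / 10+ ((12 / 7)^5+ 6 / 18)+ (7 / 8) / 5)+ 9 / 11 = 371198441 / 22185240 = 16.73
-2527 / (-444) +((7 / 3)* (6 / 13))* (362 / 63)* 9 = 354307 / 5772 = 61.38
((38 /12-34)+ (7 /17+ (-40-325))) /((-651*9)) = 40333 /597618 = 0.07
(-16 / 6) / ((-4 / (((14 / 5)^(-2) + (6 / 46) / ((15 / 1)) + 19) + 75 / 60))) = 229753 / 16905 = 13.59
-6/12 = -1/2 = -0.50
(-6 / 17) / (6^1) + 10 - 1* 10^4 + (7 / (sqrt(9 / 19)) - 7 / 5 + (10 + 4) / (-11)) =-9982.56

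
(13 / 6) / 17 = 13 / 102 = 0.13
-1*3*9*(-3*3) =243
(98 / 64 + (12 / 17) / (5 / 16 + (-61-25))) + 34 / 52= 7035397 / 3231904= 2.18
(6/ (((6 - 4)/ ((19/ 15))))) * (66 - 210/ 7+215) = 4769/ 5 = 953.80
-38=-38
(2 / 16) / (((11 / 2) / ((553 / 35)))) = 79 / 220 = 0.36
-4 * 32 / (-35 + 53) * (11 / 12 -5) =784 / 27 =29.04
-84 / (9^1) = -28 / 3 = -9.33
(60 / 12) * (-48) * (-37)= 8880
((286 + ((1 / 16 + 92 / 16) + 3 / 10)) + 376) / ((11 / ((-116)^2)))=4086419 / 5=817283.80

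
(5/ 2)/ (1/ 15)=75/ 2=37.50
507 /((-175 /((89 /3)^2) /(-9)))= 4015947 /175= 22948.27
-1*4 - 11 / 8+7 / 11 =-417 / 88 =-4.74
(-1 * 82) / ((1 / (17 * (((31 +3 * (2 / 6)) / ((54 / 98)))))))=-2185792 / 27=-80955.26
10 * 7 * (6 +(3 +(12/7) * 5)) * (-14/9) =-5740/3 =-1913.33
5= 5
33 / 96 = 11 / 32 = 0.34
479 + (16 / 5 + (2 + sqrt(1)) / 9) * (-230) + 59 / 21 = -2316 / 7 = -330.86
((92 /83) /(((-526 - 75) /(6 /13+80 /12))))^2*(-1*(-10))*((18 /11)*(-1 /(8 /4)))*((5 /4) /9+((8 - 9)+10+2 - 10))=-67048507040 /41631976330659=-0.00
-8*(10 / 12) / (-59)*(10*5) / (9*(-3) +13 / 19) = -38 / 177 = -0.21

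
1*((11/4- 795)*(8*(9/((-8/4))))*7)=199647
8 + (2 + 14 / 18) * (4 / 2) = 122 / 9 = 13.56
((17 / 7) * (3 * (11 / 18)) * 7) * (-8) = -748 / 3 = -249.33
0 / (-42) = 0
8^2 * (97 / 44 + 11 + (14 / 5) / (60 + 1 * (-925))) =40195344 / 47575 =844.88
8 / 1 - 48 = -40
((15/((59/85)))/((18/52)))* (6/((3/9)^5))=5370300/59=91022.03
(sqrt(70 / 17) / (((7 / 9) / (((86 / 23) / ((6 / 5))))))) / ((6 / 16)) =1720 * sqrt(1190) / 2737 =21.68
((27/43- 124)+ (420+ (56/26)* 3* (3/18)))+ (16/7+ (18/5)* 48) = 9250147/19565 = 472.79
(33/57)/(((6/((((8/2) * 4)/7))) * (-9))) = -88/3591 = -0.02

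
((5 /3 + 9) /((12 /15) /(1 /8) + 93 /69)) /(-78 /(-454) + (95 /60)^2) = 13365760 /26006211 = 0.51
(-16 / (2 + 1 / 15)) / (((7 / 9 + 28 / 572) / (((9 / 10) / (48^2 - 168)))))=-11583 / 2935576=-0.00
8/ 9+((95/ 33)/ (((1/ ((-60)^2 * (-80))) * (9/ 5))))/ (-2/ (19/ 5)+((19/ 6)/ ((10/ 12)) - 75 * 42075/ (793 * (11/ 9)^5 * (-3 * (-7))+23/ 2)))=407816610306910408/ 58592923774209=6960.17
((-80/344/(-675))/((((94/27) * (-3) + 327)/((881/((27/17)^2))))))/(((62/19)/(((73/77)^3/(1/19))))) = 35756049796433/18958918582985535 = 0.00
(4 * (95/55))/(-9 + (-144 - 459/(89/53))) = -1691/104346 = -0.02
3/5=0.60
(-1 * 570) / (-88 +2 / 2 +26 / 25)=14250 / 2149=6.63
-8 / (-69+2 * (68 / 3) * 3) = -8 / 67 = -0.12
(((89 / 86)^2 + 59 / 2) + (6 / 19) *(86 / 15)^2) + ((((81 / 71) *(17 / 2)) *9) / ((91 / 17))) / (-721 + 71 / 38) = 25386905790173443 / 620272047185700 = 40.93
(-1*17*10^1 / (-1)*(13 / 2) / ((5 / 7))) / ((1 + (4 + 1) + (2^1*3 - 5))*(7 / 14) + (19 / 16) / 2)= 49504 / 131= 377.89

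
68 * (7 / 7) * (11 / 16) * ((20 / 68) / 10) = 11 / 8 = 1.38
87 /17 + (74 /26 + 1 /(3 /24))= 3528 /221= 15.96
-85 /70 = -17 /14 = -1.21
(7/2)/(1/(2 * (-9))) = -63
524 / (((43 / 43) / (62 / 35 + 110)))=2049888 / 35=58568.23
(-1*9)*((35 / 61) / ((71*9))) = -35 / 4331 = -0.01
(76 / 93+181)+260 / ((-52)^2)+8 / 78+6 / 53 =46681153 / 256308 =182.13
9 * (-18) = -162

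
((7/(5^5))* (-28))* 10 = -392/625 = -0.63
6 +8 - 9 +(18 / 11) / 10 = 5.16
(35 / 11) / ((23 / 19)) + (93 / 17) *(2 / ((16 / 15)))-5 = 271335 / 34408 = 7.89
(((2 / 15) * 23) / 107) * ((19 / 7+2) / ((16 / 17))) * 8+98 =371311 / 3745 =99.15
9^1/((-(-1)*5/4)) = 36/5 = 7.20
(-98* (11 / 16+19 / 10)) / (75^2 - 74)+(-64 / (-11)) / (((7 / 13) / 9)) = 237407787 / 2442440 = 97.20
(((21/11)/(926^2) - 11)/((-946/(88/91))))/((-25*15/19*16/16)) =-78853477/138406273005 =-0.00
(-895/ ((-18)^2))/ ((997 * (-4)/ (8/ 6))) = 0.00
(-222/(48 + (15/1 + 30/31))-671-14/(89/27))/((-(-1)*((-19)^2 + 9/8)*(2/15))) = -2395696980/170427613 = -14.06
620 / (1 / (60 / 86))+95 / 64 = 1194485 / 2752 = 434.04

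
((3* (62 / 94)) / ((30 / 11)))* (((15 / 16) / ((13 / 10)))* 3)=15345 / 9776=1.57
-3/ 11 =-0.27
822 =822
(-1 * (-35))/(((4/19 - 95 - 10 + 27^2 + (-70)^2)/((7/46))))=931/965632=0.00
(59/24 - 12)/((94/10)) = -1145/1128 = -1.02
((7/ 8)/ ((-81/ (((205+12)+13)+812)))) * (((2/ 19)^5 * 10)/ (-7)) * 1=41680/ 200564019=0.00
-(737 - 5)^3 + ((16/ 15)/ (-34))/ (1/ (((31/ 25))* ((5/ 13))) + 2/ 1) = -392223168.01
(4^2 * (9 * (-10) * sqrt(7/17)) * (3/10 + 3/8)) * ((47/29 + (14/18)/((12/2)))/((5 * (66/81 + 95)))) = -1332126 * sqrt(119)/6376955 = -2.28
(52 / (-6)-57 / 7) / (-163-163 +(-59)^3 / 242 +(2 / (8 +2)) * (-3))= 427130 / 29863701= 0.01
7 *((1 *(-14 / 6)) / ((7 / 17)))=-119 / 3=-39.67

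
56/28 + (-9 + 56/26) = -63/13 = -4.85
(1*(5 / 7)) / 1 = 5 / 7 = 0.71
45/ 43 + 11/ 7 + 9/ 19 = 17681/ 5719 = 3.09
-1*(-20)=20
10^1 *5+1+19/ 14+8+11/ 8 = 3457/ 56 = 61.73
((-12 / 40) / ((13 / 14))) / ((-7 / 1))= 3 / 65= 0.05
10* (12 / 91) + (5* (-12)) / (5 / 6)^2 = -38712 / 455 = -85.08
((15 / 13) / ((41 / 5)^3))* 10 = 18750 / 895973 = 0.02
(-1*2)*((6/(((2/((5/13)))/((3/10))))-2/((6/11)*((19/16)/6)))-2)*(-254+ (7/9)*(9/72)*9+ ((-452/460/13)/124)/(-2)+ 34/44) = -2564979268167/251838730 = -10185.01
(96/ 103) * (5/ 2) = 240/ 103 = 2.33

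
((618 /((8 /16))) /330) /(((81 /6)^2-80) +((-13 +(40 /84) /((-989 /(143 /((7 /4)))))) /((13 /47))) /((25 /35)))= 17113656 /165636691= 0.10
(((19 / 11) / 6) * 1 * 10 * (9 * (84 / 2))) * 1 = 11970 / 11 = 1088.18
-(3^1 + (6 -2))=-7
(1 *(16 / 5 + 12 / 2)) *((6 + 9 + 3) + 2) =184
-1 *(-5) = 5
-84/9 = -28/3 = -9.33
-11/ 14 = -0.79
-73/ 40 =-1.82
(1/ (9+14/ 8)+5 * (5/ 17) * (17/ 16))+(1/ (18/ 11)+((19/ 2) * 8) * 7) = 3308179/ 6192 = 534.27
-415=-415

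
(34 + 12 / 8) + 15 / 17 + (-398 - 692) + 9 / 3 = -35721 / 34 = -1050.62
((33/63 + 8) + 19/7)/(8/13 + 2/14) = 3068/207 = 14.82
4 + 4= 8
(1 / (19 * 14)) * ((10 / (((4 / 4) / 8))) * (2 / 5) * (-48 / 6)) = -128 / 133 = -0.96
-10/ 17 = -0.59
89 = 89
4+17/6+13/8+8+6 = 539/24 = 22.46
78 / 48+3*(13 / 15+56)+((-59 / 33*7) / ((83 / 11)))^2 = 433947649 / 2480040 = 174.98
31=31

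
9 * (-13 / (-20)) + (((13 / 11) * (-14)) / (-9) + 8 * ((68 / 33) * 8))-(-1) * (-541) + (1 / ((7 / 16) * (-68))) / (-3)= -94582963 / 235620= -401.42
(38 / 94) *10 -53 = -2301 / 47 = -48.96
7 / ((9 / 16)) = 12.44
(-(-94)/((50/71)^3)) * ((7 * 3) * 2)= 353258157/31250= 11304.26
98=98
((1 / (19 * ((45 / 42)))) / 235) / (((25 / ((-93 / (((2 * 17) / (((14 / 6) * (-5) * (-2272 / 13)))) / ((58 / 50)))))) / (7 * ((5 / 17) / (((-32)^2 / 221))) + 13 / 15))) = -4844684929 / 68314500000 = -0.07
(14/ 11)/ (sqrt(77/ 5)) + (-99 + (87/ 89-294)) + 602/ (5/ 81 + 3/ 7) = 836.12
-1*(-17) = 17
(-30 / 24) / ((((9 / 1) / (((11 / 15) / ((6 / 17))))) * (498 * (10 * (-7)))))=187 / 22589280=0.00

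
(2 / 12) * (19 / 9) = 19 / 54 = 0.35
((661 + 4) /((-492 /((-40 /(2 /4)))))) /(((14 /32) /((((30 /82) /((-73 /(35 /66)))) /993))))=-2660000 /4021182297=-0.00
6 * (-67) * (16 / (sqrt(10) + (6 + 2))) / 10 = -4288 / 45 + 536 * sqrt(10) / 45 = -57.62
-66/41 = -1.61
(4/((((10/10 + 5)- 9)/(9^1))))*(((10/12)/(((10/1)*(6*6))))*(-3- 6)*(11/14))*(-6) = -1.18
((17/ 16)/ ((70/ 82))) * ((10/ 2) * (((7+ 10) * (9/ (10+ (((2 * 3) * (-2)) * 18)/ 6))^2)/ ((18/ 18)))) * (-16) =-959769/ 4732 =-202.83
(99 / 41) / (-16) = -99 / 656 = -0.15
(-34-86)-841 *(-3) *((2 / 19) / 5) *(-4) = -31584 / 95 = -332.46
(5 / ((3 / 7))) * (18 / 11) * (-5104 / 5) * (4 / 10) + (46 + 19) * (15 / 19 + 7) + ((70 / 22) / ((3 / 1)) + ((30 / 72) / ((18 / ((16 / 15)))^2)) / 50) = -416392532903 / 57135375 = -7287.82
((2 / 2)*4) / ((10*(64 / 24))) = 3 / 20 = 0.15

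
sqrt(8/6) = 2*sqrt(3)/3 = 1.15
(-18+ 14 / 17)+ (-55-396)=-7959 / 17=-468.18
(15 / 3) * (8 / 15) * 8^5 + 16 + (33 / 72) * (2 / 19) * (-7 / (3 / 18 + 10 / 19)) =41426105 / 474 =87396.85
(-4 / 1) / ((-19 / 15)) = 60 / 19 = 3.16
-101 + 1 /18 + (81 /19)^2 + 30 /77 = -41218663 /500346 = -82.38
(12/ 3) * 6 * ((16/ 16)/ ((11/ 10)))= 240/ 11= 21.82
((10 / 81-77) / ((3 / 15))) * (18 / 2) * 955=-29733925 / 9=-3303769.44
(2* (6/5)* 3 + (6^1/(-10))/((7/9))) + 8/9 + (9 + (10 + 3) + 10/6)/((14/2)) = 674/63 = 10.70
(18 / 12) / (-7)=-3 / 14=-0.21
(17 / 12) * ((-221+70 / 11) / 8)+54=5629 / 352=15.99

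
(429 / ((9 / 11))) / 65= 121 / 15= 8.07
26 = 26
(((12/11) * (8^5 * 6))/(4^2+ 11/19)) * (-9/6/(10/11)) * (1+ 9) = -7471104/35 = -213460.11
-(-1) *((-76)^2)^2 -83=33362093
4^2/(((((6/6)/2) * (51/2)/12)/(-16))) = -4096/17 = -240.94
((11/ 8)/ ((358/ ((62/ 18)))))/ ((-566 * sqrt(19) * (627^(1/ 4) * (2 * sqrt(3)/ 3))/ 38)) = -31 * 11^(3/ 4) * 57^(1/ 4)/ 14589216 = -0.00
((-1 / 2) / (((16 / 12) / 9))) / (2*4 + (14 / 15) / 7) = -405 / 976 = -0.41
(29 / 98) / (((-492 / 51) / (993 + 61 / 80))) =-39193993 / 1285760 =-30.48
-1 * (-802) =802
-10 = -10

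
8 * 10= 80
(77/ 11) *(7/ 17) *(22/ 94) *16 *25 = 215600/ 799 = 269.84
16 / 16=1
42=42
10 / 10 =1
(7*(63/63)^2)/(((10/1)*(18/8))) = 0.31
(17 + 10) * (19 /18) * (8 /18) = 12.67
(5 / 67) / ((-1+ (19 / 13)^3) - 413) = -10985 / 60480833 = -0.00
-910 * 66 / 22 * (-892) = 2435160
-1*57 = -57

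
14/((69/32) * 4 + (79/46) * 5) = 2576/3167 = 0.81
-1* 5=-5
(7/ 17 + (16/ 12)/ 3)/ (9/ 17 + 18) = 0.05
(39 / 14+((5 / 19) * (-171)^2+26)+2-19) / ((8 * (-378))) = -35965 / 14112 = -2.55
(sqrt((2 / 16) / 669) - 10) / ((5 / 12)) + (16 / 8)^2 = -20 + sqrt(1338) / 1115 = -19.97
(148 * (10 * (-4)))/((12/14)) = -20720/3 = -6906.67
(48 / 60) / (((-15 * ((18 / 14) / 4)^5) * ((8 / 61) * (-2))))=262458112 / 4428675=59.26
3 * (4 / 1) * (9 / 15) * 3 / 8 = 27 / 10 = 2.70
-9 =-9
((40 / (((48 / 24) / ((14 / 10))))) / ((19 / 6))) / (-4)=-42 / 19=-2.21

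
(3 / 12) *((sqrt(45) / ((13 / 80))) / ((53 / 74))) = 4440 *sqrt(5) / 689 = 14.41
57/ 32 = 1.78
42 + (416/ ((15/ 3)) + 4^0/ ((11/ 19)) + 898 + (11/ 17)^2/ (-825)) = 244368164/ 238425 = 1024.93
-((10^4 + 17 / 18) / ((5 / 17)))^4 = -87710132076734864420317441 / 65610000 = -1336840909567670544.43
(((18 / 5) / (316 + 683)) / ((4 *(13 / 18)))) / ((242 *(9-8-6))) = -3 / 2910050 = -0.00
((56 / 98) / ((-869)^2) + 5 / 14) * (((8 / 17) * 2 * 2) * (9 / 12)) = 45309756 / 89864159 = 0.50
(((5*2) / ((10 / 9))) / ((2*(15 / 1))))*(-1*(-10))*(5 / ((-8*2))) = -15 / 16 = -0.94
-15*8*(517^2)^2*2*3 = -51439254855120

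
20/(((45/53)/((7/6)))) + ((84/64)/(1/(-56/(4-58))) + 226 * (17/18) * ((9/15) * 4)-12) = 285719/540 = 529.11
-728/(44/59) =-10738/11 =-976.18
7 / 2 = 3.50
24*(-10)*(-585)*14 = 1965600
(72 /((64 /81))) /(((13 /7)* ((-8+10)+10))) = 1701 /416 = 4.09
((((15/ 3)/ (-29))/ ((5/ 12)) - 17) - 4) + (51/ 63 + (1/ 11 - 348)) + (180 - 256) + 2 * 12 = -2817019/ 6699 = -420.51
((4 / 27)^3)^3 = 262144 / 7625597484987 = 0.00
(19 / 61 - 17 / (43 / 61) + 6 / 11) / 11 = -2.11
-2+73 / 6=61 / 6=10.17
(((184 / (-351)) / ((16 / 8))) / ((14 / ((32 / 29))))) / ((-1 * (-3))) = -0.01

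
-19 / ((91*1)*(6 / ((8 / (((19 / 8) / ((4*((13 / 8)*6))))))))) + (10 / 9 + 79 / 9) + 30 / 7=605 / 63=9.60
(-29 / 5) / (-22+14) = 29 / 40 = 0.72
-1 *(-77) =77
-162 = -162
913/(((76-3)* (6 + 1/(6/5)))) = 5478/2993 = 1.83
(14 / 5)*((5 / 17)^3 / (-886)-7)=-213293857 / 10882295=-19.60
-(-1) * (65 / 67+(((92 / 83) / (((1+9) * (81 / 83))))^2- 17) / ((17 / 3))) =-2.03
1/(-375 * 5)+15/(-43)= -28168/80625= -0.35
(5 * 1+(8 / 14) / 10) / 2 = 177 / 70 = 2.53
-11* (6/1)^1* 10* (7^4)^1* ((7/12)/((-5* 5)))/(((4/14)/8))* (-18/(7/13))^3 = -193372347168/5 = -38674469433.60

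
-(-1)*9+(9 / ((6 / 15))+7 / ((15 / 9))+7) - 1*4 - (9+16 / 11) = 3107 / 110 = 28.25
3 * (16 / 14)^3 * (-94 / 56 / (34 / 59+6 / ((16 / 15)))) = -8518656 / 7027727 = -1.21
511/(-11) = -46.45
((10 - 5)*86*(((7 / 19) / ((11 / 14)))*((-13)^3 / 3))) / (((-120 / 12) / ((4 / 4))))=9258158 / 627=14765.80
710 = 710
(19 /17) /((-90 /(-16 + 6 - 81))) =1729 /1530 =1.13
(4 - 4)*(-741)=0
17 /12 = 1.42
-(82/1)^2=-6724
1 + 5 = 6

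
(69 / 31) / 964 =69 / 29884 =0.00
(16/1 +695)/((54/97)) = 7663/6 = 1277.17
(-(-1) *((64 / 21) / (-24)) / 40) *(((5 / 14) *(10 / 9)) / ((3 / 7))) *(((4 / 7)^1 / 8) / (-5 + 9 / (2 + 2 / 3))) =20 / 154791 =0.00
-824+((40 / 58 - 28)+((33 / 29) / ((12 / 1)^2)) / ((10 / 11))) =-11850119 / 13920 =-851.30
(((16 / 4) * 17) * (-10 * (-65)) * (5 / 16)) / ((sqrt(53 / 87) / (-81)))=-2237625 * sqrt(4611) / 106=-1433438.29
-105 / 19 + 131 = 2384 / 19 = 125.47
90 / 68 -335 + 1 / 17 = -11343 / 34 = -333.62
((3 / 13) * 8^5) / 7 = 98304 / 91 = 1080.26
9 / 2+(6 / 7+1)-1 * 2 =61 / 14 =4.36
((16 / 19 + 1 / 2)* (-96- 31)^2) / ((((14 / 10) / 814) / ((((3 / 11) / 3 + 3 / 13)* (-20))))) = -140002945800 / 1729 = -80973363.68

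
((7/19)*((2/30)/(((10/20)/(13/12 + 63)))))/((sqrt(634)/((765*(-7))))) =-640577*sqrt(634)/24092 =-669.49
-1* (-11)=11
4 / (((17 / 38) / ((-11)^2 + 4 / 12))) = 55328 / 51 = 1084.86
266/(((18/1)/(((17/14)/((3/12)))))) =646/9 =71.78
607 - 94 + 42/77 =5649/11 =513.55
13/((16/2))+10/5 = 29/8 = 3.62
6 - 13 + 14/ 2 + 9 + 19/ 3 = 46/ 3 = 15.33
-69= -69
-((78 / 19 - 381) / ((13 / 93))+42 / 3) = 662515 / 247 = 2682.25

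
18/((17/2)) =36/17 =2.12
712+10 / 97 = 69074 / 97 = 712.10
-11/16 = -0.69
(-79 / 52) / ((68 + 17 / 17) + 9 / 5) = -395 / 18408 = -0.02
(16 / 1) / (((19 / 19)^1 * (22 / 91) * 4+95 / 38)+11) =2912 / 2633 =1.11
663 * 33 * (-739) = -16168581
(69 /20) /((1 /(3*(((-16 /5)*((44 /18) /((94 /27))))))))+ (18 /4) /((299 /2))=-8159301 /351325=-23.22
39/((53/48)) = 35.32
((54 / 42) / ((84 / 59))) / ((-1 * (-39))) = 59 / 2548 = 0.02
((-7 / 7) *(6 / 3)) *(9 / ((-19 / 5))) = 4.74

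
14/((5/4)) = 56/5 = 11.20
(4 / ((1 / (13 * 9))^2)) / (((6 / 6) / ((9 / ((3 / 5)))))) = 821340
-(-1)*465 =465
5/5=1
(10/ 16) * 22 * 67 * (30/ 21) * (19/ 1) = 350075/ 14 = 25005.36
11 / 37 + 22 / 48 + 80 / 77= 122707 / 68376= 1.79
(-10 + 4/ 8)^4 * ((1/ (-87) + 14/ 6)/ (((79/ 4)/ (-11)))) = -144786631/ 13746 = -10533.00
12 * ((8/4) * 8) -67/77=14717/77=191.13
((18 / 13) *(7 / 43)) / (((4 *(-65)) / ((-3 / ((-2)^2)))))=189 / 290680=0.00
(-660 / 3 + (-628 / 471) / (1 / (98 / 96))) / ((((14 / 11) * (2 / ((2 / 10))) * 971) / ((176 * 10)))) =-1928498 / 61173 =-31.53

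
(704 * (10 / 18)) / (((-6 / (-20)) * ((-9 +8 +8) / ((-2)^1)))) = -70400 / 189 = -372.49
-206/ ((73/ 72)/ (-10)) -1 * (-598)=191974/ 73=2629.78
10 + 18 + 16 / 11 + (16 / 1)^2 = 3140 / 11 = 285.45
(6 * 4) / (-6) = -4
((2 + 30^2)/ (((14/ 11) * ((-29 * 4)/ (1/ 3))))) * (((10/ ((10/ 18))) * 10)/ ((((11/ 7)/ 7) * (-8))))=47355/ 232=204.12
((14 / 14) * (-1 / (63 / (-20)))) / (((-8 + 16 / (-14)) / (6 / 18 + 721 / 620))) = -2783 / 53568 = -0.05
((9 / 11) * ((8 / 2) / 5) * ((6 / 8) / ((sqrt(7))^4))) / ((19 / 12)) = 324 / 51205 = 0.01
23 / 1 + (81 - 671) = -567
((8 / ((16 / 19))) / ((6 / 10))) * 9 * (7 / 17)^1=1995 / 34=58.68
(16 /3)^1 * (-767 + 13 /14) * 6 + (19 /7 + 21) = -171434 /7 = -24490.57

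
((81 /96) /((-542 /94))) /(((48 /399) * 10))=-168777 /1387520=-0.12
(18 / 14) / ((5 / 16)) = 144 / 35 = 4.11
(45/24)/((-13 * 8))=-15/832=-0.02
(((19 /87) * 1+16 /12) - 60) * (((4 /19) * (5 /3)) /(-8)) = 2825 /1102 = 2.56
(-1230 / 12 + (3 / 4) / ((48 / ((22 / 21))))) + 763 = 660.52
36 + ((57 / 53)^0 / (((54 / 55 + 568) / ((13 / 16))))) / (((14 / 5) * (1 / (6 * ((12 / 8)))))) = 252386991 / 7009856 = 36.00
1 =1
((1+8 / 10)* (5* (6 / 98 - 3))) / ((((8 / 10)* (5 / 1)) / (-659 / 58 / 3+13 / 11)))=17.23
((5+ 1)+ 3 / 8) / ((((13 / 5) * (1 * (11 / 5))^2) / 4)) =6375 / 3146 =2.03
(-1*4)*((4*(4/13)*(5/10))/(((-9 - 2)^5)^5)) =32/1408511772640488386543793263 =0.00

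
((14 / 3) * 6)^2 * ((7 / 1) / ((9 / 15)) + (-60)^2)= 8494640 / 3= 2831546.67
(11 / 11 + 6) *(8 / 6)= 28 / 3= 9.33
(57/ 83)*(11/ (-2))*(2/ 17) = -627/ 1411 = -0.44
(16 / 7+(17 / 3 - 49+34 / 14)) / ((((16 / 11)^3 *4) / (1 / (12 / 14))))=-1079441 / 294912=-3.66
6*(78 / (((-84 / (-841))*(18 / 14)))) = 10933 / 3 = 3644.33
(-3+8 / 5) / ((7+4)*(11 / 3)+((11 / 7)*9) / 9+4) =-147 / 4820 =-0.03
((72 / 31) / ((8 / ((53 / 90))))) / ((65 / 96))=2544 / 10075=0.25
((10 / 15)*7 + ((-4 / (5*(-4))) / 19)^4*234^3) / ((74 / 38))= 1178747462 / 475843125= 2.48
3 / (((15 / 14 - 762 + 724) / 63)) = -2646 / 517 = -5.12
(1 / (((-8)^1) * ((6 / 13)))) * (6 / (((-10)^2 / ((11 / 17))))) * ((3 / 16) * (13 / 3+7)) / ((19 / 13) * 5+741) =-0.00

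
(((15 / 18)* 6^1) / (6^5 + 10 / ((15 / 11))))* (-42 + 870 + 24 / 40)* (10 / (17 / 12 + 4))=149148 / 151775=0.98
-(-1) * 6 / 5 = 6 / 5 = 1.20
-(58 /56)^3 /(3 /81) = -658503 /21952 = -30.00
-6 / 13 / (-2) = 3 / 13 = 0.23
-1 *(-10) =10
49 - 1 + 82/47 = 2338/47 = 49.74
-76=-76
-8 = -8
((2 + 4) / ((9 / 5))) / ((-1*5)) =-2 / 3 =-0.67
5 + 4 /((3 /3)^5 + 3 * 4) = 69 /13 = 5.31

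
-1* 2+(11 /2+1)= 9 /2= 4.50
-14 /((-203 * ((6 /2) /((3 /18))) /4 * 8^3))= 1 /33408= 0.00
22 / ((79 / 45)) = 990 / 79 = 12.53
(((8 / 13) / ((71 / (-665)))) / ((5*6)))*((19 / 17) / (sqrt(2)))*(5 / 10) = -2527*sqrt(2) / 47073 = -0.08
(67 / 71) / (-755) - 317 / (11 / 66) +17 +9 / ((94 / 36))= -4740454114 / 2519435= -1881.55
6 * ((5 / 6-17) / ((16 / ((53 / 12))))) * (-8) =5141 / 24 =214.21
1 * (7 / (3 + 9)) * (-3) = -7 / 4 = -1.75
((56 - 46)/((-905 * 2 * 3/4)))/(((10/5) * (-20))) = 0.00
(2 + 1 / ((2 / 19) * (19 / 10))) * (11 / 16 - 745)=-83363 / 16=-5210.19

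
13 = 13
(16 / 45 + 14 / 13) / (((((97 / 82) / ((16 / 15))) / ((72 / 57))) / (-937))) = -8241522176 / 5390775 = -1528.82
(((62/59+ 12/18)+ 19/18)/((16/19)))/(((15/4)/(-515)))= -5763365/12744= -452.24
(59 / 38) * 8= 236 / 19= 12.42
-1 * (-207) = 207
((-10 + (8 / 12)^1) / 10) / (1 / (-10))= 28 / 3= 9.33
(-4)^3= -64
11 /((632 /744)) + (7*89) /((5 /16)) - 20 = 784687 /395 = 1986.55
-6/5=-1.20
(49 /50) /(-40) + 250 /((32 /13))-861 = -759.46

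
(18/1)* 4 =72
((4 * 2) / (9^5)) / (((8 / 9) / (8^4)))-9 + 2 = -41831 / 6561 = -6.38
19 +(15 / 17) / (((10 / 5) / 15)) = 871 / 34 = 25.62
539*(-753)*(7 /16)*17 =-48298173 /16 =-3018635.81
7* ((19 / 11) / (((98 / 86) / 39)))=31863 / 77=413.81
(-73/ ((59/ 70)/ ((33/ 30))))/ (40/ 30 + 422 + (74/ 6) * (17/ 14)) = -236082/ 1086131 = -0.22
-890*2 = -1780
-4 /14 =-2 /7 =-0.29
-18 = -18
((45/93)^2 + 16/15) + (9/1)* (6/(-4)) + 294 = 281.80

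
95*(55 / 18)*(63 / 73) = 36575 / 146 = 250.51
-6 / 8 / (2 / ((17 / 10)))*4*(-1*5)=51 / 4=12.75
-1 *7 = -7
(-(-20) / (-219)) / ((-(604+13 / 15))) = 100 / 662329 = 0.00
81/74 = 1.09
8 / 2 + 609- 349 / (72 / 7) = 41693 / 72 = 579.07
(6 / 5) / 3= 2 / 5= 0.40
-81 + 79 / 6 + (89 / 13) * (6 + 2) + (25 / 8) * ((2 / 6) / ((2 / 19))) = -659 / 208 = -3.17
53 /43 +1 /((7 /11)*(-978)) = 362365 /294378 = 1.23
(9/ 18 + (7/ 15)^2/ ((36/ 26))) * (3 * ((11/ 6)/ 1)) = 14641/ 4050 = 3.62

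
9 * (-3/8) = -27/8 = -3.38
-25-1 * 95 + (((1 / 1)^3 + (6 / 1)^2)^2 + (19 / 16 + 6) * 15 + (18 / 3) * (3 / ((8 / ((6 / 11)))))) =239015 / 176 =1358.04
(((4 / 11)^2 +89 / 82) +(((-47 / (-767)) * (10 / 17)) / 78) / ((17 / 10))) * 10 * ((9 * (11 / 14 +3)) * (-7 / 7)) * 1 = -83047158123015 / 200139966026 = -414.95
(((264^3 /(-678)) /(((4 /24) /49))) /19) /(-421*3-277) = 2927232 /10735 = 272.68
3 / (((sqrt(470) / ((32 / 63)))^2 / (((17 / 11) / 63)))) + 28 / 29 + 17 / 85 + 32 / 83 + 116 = 60962634684319 / 518605396155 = 117.55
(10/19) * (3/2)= 15/19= 0.79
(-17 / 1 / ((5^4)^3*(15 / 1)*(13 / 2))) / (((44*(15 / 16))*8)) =-17 / 7855224609375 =-0.00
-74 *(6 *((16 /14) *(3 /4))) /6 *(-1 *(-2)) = -888 /7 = -126.86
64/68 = 16/17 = 0.94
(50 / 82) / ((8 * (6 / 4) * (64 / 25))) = 625 / 31488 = 0.02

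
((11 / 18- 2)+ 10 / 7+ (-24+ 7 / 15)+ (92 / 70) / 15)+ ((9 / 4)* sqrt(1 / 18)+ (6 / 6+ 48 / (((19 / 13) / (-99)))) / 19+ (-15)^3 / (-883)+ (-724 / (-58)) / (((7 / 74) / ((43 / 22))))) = 3* sqrt(2) / 8+ 3078037561241 / 45758428650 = 67.80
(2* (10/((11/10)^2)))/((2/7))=7000/121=57.85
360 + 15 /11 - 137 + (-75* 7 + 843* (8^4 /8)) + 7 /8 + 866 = 38032037 /88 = 432182.24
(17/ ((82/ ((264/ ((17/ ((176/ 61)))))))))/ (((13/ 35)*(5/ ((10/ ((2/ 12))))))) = 9757440/ 32513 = 300.11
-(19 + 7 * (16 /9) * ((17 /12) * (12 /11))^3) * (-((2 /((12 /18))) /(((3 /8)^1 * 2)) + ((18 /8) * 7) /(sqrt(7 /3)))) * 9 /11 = 3111428 /14641 + 7000713 * sqrt(21) /58564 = 760.31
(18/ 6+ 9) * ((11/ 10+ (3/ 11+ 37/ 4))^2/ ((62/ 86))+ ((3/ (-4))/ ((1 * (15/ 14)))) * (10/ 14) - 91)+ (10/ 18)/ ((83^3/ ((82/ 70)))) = 780.28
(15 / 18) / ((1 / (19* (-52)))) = -2470 / 3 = -823.33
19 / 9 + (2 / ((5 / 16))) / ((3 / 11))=1151 / 45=25.58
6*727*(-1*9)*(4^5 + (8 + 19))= -41260158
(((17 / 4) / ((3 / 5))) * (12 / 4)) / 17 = 5 / 4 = 1.25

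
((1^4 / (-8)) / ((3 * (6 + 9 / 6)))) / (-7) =1 / 1260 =0.00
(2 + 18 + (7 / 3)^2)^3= 12008989 / 729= 16473.24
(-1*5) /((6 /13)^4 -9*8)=0.07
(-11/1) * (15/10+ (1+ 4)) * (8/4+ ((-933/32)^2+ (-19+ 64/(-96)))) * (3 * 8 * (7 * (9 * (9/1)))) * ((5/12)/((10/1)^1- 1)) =-38396282925/1024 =-37496370.04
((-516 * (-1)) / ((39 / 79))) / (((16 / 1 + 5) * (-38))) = -6794 / 5187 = -1.31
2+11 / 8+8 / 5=199 / 40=4.98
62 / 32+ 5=111 / 16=6.94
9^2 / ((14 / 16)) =92.57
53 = 53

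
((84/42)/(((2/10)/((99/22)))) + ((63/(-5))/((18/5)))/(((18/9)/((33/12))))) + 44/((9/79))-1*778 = -50629/144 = -351.59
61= 61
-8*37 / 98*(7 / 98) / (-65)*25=370 / 4459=0.08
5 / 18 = 0.28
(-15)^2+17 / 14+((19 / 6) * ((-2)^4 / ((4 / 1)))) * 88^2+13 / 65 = 20646587 / 210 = 98317.08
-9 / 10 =-0.90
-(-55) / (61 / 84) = 75.74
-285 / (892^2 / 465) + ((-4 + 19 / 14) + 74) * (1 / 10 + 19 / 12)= 3340432539 / 27848240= 119.95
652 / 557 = 1.17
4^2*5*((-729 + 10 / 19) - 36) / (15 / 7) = -1626800 / 57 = -28540.35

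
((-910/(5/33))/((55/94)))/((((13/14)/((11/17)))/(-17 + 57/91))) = 25883088/221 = 117118.05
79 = 79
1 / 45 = 0.02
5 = 5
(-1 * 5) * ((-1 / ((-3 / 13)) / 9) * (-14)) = 910 / 27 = 33.70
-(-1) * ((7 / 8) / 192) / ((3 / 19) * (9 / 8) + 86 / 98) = 6517 / 1508928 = 0.00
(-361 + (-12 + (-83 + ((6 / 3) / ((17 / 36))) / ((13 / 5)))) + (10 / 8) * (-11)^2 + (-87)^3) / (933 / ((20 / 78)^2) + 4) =-14559615275 / 313707953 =-46.41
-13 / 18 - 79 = -1435 / 18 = -79.72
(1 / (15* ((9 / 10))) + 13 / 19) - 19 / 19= -124 / 513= -0.24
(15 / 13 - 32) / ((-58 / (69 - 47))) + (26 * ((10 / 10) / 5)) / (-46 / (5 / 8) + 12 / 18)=2398114 / 206219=11.63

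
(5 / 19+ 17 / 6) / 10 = 353 / 1140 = 0.31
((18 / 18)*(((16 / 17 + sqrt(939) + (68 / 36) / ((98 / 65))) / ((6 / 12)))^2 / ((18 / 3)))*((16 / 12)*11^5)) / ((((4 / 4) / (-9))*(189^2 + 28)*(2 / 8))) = -273385008416320504 / 2009272866741 -169539031904*sqrt(939) / 268010253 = -155446.01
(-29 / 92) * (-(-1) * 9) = -2.84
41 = 41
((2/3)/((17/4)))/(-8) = -1/51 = -0.02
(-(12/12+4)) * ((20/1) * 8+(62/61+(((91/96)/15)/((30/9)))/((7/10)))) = -4715353/5856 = -805.22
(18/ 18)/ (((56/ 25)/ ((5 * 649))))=81125/ 56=1448.66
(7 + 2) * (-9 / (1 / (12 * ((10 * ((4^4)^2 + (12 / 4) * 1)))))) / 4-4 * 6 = -159259794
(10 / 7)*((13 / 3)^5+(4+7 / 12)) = 7448135 / 3402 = 2189.34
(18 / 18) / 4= 0.25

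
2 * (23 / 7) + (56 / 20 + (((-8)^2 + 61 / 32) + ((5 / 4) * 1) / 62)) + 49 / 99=260521039 / 3437280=75.79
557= 557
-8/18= -4/9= -0.44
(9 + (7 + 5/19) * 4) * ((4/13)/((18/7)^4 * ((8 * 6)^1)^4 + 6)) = 1157282/22940384038039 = 0.00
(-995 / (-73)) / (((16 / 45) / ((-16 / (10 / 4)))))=-17910 / 73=-245.34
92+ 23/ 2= 207/ 2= 103.50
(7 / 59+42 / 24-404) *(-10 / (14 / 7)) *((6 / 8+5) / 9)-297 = 8390533 / 8496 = 987.59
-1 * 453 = -453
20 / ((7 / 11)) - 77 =-319 / 7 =-45.57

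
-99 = -99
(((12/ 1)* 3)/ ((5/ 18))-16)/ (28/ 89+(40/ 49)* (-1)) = -619262/ 2735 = -226.42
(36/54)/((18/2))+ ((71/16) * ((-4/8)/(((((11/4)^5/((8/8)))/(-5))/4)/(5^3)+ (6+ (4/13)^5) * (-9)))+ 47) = 65400239102826553/1388095228501461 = 47.12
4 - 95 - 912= -1003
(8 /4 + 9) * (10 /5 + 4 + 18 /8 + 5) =583 /4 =145.75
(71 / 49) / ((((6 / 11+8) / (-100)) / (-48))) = 1874400 / 2303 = 813.89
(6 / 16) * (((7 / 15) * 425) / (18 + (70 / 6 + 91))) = 1785 / 2896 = 0.62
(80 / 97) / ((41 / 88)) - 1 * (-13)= 58741 / 3977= 14.77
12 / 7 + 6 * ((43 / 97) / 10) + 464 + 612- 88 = 3360983 / 3395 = 989.98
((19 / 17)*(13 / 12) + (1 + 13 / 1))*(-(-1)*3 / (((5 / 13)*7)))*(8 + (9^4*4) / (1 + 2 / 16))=235337726 / 595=395525.59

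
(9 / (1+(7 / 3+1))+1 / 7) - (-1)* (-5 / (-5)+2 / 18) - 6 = -2186 / 819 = -2.67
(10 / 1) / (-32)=-5 / 16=-0.31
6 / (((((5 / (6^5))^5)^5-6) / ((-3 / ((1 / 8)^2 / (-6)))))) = -128383741265524175362081708406478202006092879607737991230583411924974583144283431953349159112159526912 / 111444219848545291112918149658401217019177846881717006276548100629318214534968256605925698963463131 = -1152.00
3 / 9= 1 / 3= 0.33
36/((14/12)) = 216/7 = 30.86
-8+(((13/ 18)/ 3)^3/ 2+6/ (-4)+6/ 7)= -19037765/ 2204496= -8.64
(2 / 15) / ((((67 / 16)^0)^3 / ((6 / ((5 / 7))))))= 1.12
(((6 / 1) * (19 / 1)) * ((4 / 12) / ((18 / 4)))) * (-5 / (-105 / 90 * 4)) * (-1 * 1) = -9.05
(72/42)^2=144/49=2.94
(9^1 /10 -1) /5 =-1 /50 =-0.02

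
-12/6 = -2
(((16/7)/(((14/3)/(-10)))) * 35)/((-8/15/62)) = 139500/7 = 19928.57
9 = 9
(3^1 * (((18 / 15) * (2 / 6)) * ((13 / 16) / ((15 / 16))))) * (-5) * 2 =-52 / 5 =-10.40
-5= -5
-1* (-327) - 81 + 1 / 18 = 4429 / 18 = 246.06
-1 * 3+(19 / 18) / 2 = -89 / 36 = -2.47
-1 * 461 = -461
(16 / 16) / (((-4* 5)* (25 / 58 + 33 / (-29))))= 29 / 410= 0.07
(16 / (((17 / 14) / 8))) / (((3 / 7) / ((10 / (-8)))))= -15680 / 51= -307.45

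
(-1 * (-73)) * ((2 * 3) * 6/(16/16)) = 2628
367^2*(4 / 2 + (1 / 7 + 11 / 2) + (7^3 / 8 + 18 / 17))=6613364589 / 952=6946811.54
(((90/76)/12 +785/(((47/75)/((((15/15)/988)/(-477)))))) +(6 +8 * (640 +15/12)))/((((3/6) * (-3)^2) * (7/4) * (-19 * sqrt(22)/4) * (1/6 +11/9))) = -43338812636 * sqrt(22)/9644466975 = -21.08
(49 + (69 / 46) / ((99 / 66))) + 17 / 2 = 117 / 2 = 58.50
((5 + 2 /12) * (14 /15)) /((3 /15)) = 217 /9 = 24.11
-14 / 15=-0.93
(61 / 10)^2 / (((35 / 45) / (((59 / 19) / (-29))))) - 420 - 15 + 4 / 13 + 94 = -1733951363 / 5014100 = -345.82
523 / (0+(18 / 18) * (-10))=-523 / 10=-52.30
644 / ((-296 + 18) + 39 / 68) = -6256 / 2695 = -2.32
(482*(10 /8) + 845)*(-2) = -2895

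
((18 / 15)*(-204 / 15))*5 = -408 / 5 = -81.60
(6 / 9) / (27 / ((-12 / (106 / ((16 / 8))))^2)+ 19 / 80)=80 / 63231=0.00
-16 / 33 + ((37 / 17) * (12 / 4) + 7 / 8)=31055 / 4488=6.92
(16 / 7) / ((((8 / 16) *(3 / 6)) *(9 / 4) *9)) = 256 / 567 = 0.45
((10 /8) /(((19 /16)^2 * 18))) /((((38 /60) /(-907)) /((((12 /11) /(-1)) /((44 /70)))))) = 101584000 /829939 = 122.40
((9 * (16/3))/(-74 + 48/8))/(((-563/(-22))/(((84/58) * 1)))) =-11088/277559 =-0.04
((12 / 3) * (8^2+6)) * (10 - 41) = -8680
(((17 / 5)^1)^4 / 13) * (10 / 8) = 83521 / 6500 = 12.85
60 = 60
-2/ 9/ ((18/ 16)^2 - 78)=128/ 44199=0.00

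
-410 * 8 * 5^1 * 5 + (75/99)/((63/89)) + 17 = -170440432/2079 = -81981.93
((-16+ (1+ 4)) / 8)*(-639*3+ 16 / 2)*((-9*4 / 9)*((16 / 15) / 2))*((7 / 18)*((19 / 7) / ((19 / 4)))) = -167992 / 135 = -1244.39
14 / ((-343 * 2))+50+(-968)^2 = 45916625 / 49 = 937073.98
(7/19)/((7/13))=13/19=0.68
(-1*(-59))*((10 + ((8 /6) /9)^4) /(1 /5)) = 1567826470 /531441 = 2950.14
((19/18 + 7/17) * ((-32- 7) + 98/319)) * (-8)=22168028/48807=454.20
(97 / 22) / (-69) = -97 / 1518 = -0.06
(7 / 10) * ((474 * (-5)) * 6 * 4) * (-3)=119448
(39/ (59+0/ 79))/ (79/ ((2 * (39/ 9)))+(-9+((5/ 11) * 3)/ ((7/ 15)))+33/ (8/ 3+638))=12505493/ 58438910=0.21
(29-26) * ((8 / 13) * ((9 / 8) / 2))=27 / 26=1.04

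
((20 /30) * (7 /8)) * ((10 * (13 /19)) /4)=455 /456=1.00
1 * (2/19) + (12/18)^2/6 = 92/513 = 0.18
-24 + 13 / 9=-203 / 9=-22.56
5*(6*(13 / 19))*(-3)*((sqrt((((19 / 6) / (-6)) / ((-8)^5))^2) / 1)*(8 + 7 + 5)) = -325 / 16384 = -0.02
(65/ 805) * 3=39/ 161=0.24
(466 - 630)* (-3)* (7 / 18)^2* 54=4018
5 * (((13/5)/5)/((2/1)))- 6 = -47/10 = -4.70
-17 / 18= -0.94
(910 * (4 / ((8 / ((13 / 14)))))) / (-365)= -169 / 146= -1.16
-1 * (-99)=99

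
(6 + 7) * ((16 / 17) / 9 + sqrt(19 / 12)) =208 / 153 + 13 * sqrt(57) / 6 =17.72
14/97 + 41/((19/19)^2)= 41.14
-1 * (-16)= 16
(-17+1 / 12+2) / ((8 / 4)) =-179 / 24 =-7.46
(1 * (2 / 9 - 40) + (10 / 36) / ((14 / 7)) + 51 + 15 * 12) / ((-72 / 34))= -117113 / 1296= -90.36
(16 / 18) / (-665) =-8 / 5985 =-0.00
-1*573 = -573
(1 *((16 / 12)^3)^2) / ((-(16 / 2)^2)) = -64 / 729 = -0.09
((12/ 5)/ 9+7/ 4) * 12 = 121/ 5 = 24.20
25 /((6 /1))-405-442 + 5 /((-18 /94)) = -15641 /18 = -868.94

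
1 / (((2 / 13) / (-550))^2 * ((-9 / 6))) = -25561250 / 3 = -8520416.67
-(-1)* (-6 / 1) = -6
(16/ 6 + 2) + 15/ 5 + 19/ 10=9.57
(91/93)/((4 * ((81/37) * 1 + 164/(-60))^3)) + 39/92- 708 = -55702462569381/78554370016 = -709.09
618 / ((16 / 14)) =2163 / 4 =540.75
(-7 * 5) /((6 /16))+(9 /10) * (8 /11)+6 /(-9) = -5134 /55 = -93.35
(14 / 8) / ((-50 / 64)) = -56 / 25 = -2.24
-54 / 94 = -27 / 47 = -0.57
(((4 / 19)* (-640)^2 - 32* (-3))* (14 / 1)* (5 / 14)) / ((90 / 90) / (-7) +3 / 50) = -2870392000 / 551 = -5209422.87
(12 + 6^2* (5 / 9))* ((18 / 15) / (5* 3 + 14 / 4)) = 2.08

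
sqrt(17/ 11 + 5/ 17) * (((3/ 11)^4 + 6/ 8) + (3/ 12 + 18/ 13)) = 909848 * sqrt(16082)/ 35592271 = 3.24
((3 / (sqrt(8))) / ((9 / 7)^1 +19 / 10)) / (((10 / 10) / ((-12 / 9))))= -70*sqrt(2) / 223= -0.44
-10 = -10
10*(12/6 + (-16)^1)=-140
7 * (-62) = -434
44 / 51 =0.86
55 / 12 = 4.58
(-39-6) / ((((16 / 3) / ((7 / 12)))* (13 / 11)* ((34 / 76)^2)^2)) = -451562265 / 4343092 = -103.97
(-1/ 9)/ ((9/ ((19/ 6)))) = -19/ 486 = -0.04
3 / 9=1 / 3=0.33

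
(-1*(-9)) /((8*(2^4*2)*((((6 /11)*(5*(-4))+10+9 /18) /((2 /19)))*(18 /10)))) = -0.01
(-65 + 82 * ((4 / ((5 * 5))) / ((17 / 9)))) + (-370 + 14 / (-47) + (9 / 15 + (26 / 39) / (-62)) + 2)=-790928803 / 1857675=-425.76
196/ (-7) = -28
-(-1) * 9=9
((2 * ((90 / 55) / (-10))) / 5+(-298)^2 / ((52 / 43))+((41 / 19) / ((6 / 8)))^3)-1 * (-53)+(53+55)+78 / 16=389949408956729 / 5296519800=73623.70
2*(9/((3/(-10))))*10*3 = -1800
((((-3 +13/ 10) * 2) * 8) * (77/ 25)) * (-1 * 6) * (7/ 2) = 219912/ 125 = 1759.30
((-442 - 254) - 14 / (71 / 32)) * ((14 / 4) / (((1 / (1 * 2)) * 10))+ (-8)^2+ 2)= -16629644 / 355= -46844.07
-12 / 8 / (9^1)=-1 / 6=-0.17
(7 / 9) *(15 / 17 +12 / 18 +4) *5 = 9905 / 459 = 21.58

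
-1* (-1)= 1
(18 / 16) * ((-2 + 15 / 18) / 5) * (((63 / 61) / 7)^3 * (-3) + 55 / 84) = -12300247 / 72633920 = -0.17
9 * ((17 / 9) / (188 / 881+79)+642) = 403244263 / 69787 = 5778.21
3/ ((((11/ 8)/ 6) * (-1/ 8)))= -1152/ 11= -104.73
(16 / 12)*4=16 / 3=5.33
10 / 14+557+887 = 10113 / 7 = 1444.71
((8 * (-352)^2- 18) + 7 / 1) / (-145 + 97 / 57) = -56499597 / 8168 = -6917.19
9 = 9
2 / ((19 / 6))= 12 / 19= 0.63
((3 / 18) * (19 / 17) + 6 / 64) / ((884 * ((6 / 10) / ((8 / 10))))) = 457 / 1082016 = 0.00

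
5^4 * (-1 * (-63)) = 39375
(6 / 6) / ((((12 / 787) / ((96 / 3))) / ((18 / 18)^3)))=6296 / 3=2098.67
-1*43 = -43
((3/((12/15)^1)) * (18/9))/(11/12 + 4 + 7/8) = 180/139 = 1.29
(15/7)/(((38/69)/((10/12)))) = 1725/532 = 3.24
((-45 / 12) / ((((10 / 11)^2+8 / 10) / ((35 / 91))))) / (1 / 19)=-287375 / 17056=-16.85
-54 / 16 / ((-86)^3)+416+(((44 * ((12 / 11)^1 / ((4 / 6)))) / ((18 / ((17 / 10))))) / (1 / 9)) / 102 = 10599237319 / 25442240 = 416.60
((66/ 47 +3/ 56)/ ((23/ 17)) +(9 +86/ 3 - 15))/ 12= 4312135/ 2179296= 1.98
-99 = -99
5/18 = 0.28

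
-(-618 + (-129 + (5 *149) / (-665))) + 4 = 100032 / 133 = 752.12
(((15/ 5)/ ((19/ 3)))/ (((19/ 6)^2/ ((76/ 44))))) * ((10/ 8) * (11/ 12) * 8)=270/ 361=0.75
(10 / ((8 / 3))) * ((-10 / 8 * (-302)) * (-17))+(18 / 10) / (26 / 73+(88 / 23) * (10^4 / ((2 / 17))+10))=-87615694926477 / 3640698920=-24065.62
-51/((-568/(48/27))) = 34/213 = 0.16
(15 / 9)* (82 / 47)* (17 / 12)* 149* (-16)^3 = -1063454720 / 423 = -2514077.35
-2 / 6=-1 / 3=-0.33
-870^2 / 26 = -378450 / 13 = -29111.54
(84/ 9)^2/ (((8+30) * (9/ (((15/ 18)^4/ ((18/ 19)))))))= 30625/ 236196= 0.13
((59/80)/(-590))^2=0.00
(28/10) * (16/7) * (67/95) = 2144/475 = 4.51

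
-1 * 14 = -14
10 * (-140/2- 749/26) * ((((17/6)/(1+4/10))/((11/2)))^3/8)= -1126919375/183134952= -6.15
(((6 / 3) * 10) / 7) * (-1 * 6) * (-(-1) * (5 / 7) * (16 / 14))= -4800 / 343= -13.99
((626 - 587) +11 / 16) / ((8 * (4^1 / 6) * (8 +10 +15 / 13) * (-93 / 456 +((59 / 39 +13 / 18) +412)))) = 18350865 / 19556470624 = 0.00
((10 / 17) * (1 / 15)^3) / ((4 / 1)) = 1 / 22950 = 0.00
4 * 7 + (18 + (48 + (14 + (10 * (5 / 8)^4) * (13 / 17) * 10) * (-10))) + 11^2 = -362825 / 8704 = -41.68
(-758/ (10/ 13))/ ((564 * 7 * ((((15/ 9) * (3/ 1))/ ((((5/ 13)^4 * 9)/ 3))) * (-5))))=1895/ 2891252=0.00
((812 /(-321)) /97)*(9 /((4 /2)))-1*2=-21976 /10379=-2.12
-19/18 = -1.06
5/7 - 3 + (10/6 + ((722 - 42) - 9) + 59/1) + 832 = 32789/21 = 1561.38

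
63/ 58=1.09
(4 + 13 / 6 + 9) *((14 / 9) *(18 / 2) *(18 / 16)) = 1911 / 8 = 238.88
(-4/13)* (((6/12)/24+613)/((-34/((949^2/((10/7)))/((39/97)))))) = 21294231035/2448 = 8698623.79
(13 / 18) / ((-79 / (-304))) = 1976 / 711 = 2.78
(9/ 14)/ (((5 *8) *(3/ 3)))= 9/ 560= 0.02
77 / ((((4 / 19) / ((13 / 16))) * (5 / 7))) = 133133 / 320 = 416.04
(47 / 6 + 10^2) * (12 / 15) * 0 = 0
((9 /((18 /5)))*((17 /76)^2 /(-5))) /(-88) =289 /1016576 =0.00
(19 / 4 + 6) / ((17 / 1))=43 / 68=0.63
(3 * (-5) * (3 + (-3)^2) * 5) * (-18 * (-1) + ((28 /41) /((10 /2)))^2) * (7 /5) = -190822968 /8405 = -22703.51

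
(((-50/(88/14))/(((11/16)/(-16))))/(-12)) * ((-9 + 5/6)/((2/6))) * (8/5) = 219520/363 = 604.74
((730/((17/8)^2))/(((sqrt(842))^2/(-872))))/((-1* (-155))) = -4073984/3771739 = -1.08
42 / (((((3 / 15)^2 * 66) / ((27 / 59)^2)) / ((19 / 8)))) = 2423925 / 306328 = 7.91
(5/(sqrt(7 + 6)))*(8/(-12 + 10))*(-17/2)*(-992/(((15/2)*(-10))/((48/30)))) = 269824*sqrt(13)/975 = 997.81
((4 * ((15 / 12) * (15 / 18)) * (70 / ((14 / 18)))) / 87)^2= 15625 / 841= 18.58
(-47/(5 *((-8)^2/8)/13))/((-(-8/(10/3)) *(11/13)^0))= -611/96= -6.36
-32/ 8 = -4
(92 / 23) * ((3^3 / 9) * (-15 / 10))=-18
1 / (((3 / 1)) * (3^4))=1 / 243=0.00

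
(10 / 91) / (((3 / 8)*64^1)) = 5 / 1092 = 0.00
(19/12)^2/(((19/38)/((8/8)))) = 361/72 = 5.01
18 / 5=3.60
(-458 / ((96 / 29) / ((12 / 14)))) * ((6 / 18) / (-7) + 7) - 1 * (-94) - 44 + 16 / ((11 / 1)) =-4999915 / 6468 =-773.02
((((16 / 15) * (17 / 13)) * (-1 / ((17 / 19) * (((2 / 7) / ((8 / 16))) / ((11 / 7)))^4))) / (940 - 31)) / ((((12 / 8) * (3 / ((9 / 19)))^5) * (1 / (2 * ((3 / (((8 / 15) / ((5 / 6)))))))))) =-658845 / 10951134272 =-0.00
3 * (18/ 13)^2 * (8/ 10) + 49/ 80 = 70489/ 13520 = 5.21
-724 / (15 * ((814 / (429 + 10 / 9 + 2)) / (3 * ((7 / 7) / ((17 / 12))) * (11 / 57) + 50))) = -1291.59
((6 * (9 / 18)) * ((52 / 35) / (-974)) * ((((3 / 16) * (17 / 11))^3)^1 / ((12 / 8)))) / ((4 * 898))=-1724463 / 83447118684160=-0.00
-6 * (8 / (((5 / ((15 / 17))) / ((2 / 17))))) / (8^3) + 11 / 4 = 12707 / 4624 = 2.75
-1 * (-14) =14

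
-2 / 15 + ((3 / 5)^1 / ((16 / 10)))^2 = 7 / 960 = 0.01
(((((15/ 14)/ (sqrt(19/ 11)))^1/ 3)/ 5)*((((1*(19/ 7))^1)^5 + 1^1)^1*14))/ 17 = 2492906*sqrt(209)/ 5428661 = 6.64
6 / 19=0.32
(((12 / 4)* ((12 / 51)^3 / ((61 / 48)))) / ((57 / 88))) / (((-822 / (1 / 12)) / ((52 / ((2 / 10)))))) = -2928640 / 2340302637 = -0.00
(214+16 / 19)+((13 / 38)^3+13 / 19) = 11828557 / 54872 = 215.57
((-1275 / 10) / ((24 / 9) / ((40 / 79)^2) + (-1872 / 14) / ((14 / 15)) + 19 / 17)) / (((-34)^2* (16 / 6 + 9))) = 0.00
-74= -74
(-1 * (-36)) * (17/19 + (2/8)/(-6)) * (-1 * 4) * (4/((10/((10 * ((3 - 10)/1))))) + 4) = 56016/19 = 2948.21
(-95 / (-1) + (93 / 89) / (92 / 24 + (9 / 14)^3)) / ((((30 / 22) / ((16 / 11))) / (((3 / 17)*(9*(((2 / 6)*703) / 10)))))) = 4826448878952 / 1276328975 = 3781.51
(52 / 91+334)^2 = 5484964 / 49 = 111938.04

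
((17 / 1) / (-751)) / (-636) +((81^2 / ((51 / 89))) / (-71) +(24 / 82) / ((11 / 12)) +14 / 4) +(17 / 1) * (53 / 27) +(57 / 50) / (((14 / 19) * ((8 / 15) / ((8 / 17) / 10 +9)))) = -97.83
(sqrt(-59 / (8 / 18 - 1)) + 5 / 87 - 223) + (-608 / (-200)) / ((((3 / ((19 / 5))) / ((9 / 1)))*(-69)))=-55889128 / 250125 + 3*sqrt(295) / 5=-213.14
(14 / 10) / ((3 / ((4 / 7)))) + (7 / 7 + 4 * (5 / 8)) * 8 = 424 / 15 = 28.27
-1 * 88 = -88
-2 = -2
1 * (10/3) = 10/3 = 3.33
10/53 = 0.19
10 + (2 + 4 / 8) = 25 / 2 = 12.50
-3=-3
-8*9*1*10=-720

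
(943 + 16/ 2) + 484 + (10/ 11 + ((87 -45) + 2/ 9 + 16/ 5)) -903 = 286274/ 495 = 578.33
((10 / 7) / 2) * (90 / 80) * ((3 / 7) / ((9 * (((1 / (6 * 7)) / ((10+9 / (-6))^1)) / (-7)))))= -765 / 8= -95.62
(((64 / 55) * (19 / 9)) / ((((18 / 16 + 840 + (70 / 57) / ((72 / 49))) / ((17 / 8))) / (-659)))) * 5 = -776502336 / 38009477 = -20.43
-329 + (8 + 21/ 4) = -1263/ 4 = -315.75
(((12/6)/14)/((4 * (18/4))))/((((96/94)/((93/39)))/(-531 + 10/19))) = -14685103/1493856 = -9.83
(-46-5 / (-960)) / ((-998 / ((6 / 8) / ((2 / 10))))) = 44155 / 255488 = 0.17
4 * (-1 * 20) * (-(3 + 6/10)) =288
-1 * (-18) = 18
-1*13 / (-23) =13 / 23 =0.57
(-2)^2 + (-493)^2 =243053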